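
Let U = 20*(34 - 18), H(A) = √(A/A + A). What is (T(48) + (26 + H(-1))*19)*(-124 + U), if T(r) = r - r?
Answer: 96824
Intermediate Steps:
H(A) = √(1 + A)
T(r) = 0
U = 320 (U = 20*16 = 320)
(T(48) + (26 + H(-1))*19)*(-124 + U) = (0 + (26 + √(1 - 1))*19)*(-124 + 320) = (0 + (26 + √0)*19)*196 = (0 + (26 + 0)*19)*196 = (0 + 26*19)*196 = (0 + 494)*196 = 494*196 = 96824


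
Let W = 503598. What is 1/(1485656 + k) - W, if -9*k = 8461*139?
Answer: -6141289480341/12194825 ≈ -5.0360e+5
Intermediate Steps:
k = -1176079/9 (k = -8461*139/9 = -⅑*1176079 = -1176079/9 ≈ -1.3068e+5)
1/(1485656 + k) - W = 1/(1485656 - 1176079/9) - 1*503598 = 1/(12194825/9) - 503598 = 9/12194825 - 503598 = -6141289480341/12194825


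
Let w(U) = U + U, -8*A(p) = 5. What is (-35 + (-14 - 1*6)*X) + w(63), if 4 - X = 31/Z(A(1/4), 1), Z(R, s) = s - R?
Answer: 5103/13 ≈ 392.54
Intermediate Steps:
A(p) = -5/8 (A(p) = -1/8*5 = -5/8)
w(U) = 2*U
X = -196/13 (X = 4 - 31/(1 - 1*(-5/8)) = 4 - 31/(1 + 5/8) = 4 - 31/13/8 = 4 - 31*8/13 = 4 - 1*248/13 = 4 - 248/13 = -196/13 ≈ -15.077)
(-35 + (-14 - 1*6)*X) + w(63) = (-35 + (-14 - 1*6)*(-196/13)) + 2*63 = (-35 + (-14 - 6)*(-196/13)) + 126 = (-35 - 20*(-196/13)) + 126 = (-35 + 3920/13) + 126 = 3465/13 + 126 = 5103/13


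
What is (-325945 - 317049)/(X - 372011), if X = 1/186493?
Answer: 59956940021/34688723711 ≈ 1.7284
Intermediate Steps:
X = 1/186493 ≈ 5.3621e-6
(-325945 - 317049)/(X - 372011) = (-325945 - 317049)/(1/186493 - 372011) = -642994/(-69377447422/186493) = -642994*(-186493/69377447422) = 59956940021/34688723711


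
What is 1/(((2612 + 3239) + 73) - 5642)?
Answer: 1/282 ≈ 0.0035461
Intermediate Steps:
1/(((2612 + 3239) + 73) - 5642) = 1/((5851 + 73) - 5642) = 1/(5924 - 5642) = 1/282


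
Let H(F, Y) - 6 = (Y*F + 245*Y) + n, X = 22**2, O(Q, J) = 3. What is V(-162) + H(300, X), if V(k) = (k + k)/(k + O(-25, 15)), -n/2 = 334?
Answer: 13945362/53 ≈ 2.6312e+5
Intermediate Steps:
n = -668 (n = -2*334 = -668)
X = 484
H(F, Y) = -662 + 245*Y + F*Y (H(F, Y) = 6 + ((Y*F + 245*Y) - 668) = 6 + ((F*Y + 245*Y) - 668) = 6 + ((245*Y + F*Y) - 668) = 6 + (-668 + 245*Y + F*Y) = -662 + 245*Y + F*Y)
V(k) = 2*k/(3 + k) (V(k) = (k + k)/(k + 3) = (2*k)/(3 + k) = 2*k/(3 + k))
V(-162) + H(300, X) = 2*(-162)/(3 - 162) + (-662 + 245*484 + 300*484) = 2*(-162)/(-159) + (-662 + 118580 + 145200) = 2*(-162)*(-1/159) + 263118 = 108/53 + 263118 = 13945362/53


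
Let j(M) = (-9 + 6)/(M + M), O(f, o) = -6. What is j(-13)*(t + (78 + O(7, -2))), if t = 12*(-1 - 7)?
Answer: -36/13 ≈ -2.7692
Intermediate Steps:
j(M) = -3/(2*M) (j(M) = -3*1/(2*M) = -3/(2*M))
t = -96 (t = 12*(-8) = -96)
j(-13)*(t + (78 + O(7, -2))) = (-3/2/(-13))*(-96 + (78 - 6)) = (-3/2*(-1/13))*(-96 + 72) = (3/26)*(-24) = -36/13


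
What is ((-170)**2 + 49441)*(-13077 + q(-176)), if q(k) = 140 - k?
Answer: -999709501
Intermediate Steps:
((-170)**2 + 49441)*(-13077 + q(-176)) = ((-170)**2 + 49441)*(-13077 + (140 - 1*(-176))) = (28900 + 49441)*(-13077 + (140 + 176)) = 78341*(-13077 + 316) = 78341*(-12761) = -999709501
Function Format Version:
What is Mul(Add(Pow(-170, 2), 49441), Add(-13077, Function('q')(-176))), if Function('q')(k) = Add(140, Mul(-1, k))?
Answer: -999709501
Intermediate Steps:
Mul(Add(Pow(-170, 2), 49441), Add(-13077, Function('q')(-176))) = Mul(Add(Pow(-170, 2), 49441), Add(-13077, Add(140, Mul(-1, -176)))) = Mul(Add(28900, 49441), Add(-13077, Add(140, 176))) = Mul(78341, Add(-13077, 316)) = Mul(78341, -12761) = -999709501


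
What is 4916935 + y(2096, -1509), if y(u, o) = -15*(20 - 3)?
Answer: 4916680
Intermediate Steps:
y(u, o) = -255 (y(u, o) = -15*17 = -255)
4916935 + y(2096, -1509) = 4916935 - 255 = 4916680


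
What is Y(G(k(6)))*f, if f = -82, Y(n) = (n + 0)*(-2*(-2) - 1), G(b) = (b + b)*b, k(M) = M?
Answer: -17712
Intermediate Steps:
G(b) = 2*b² (G(b) = (2*b)*b = 2*b²)
Y(n) = 3*n (Y(n) = n*(4 - 1) = n*3 = 3*n)
Y(G(k(6)))*f = (3*(2*6²))*(-82) = (3*(2*36))*(-82) = (3*72)*(-82) = 216*(-82) = -17712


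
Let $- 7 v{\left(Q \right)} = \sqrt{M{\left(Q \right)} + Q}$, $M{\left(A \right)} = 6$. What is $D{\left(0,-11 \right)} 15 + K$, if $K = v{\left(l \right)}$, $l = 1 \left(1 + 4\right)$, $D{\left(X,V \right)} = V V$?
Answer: $1815 - \frac{\sqrt{11}}{7} \approx 1814.5$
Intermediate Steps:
$D{\left(X,V \right)} = V^{2}$
$l = 5$ ($l = 1 \cdot 5 = 5$)
$v{\left(Q \right)} = - \frac{\sqrt{6 + Q}}{7}$
$K = - \frac{\sqrt{11}}{7}$ ($K = - \frac{\sqrt{6 + 5}}{7} = - \frac{\sqrt{11}}{7} \approx -0.4738$)
$D{\left(0,-11 \right)} 15 + K = \left(-11\right)^{2} \cdot 15 - \frac{\sqrt{11}}{7} = 121 \cdot 15 - \frac{\sqrt{11}}{7} = 1815 - \frac{\sqrt{11}}{7}$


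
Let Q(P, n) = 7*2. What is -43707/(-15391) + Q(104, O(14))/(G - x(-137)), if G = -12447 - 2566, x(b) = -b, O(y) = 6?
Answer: 330972788/116586825 ≈ 2.8389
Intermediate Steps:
Q(P, n) = 14
G = -15013
-43707/(-15391) + Q(104, O(14))/(G - x(-137)) = -43707/(-15391) + 14/(-15013 - (-1)*(-137)) = -43707*(-1/15391) + 14/(-15013 - 1*137) = 43707/15391 + 14/(-15013 - 137) = 43707/15391 + 14/(-15150) = 43707/15391 + 14*(-1/15150) = 43707/15391 - 7/7575 = 330972788/116586825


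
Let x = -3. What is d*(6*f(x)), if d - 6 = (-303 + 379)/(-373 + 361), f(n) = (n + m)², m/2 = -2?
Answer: -98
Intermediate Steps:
m = -4 (m = 2*(-2) = -4)
f(n) = (-4 + n)² (f(n) = (n - 4)² = (-4 + n)²)
d = -⅓ (d = 6 + (-303 + 379)/(-373 + 361) = 6 + 76/(-12) = 6 + 76*(-1/12) = 6 - 19/3 = -⅓ ≈ -0.33333)
d*(6*f(x)) = -2*(-4 - 3)² = -2*(-7)² = -2*49 = -⅓*294 = -98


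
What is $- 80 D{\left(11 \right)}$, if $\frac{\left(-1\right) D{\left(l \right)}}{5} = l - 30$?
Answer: $-7600$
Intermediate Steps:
$D{\left(l \right)} = 150 - 5 l$ ($D{\left(l \right)} = - 5 \left(l - 30\right) = - 5 \left(-30 + l\right) = 150 - 5 l$)
$- 80 D{\left(11 \right)} = - 80 \left(150 - 55\right) = \left(-80\right) 95 = -7600$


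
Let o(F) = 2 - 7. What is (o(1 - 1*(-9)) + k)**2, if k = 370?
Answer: 133225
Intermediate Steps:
o(F) = -5
(o(1 - 1*(-9)) + k)**2 = (-5 + 370)**2 = 365**2 = 133225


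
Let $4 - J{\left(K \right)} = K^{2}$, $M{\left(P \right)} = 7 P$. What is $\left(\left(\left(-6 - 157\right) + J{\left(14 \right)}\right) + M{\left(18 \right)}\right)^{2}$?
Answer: $52441$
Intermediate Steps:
$J{\left(K \right)} = 4 - K^{2}$
$\left(\left(\left(-6 - 157\right) + J{\left(14 \right)}\right) + M{\left(18 \right)}\right)^{2} = \left(\left(\left(-6 - 157\right) + \left(4 - 14^{2}\right)\right) + 7 \cdot 18\right)^{2} = \left(\left(-163 + \left(4 - 196\right)\right) + 126\right)^{2} = \left(\left(-163 - 192\right) + 126\right)^{2} = \left(-355 + 126\right)^{2} = \left(-229\right)^{2} = 52441$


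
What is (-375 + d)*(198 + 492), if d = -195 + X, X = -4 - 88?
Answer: -456780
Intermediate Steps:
X = -92
d = -287 (d = -195 - 92 = -287)
(-375 + d)*(198 + 492) = (-375 - 287)*(198 + 492) = -662*690 = -456780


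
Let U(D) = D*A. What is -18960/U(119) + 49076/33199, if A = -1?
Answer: 635293084/3950681 ≈ 160.81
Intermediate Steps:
U(D) = -D (U(D) = D*(-1) = -D)
-18960/U(119) + 49076/33199 = -18960/((-1*119)) + 49076/33199 = -18960/(-119) + 49076*(1/33199) = -18960*(-1/119) + 49076/33199 = 18960/119 + 49076/33199 = 635293084/3950681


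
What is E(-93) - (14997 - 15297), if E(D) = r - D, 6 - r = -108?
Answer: 507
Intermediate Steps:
r = 114 (r = 6 - 1*(-108) = 6 + 108 = 114)
E(D) = 114 - D
E(-93) - (14997 - 15297) = (114 - 1*(-93)) - (14997 - 15297) = (114 + 93) - 1*(-300) = 207 + 300 = 507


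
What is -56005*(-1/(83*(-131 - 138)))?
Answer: -56005/22327 ≈ -2.5084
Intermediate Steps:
-56005*(-1/(83*(-131 - 138))) = -56005/((-269*(-83))) = -56005/22327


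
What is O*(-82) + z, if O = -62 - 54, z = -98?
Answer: 9414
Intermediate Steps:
O = -116
O*(-82) + z = -116*(-82) - 98 = 9512 - 98 = 9414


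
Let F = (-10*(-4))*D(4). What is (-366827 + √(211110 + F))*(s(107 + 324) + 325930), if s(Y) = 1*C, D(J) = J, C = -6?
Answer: -119557723148 + 325924*√211270 ≈ -1.1941e+11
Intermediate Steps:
F = 160 (F = -10*(-4)*4 = 40*4 = 160)
s(Y) = -6 (s(Y) = 1*(-6) = -6)
(-366827 + √(211110 + F))*(s(107 + 324) + 325930) = (-366827 + √(211110 + 160))*(-6 + 325930) = (-366827 + √211270)*325924 = -119557723148 + 325924*√211270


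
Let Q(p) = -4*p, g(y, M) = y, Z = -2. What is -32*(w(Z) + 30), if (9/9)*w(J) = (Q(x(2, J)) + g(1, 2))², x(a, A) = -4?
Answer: -10208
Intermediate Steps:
w(J) = 289 (w(J) = (-4*(-4) + 1)² = (16 + 1)² = 17² = 289)
-32*(w(Z) + 30) = -32*(289 + 30) = -32*319 = -10208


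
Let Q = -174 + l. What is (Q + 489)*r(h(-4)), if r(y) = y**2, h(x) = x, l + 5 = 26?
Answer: 5376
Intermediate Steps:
l = 21 (l = -5 + 26 = 21)
Q = -153 (Q = -174 + 21 = -153)
(Q + 489)*r(h(-4)) = (-153 + 489)*(-4)**2 = 336*16 = 5376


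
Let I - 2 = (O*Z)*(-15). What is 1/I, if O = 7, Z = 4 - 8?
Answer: 1/422 ≈ 0.0023697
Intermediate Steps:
Z = -4
I = 422 (I = 2 + (7*(-4))*(-15) = 2 - 28*(-15) = 2 + 420 = 422)
1/I = 1/422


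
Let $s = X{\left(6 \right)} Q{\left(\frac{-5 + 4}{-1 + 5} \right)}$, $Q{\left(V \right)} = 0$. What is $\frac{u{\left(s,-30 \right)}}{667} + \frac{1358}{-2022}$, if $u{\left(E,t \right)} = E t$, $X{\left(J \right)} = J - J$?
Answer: $- \frac{679}{1011} \approx -0.67161$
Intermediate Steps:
$X{\left(J \right)} = 0$
$s = 0$ ($s = 0 \cdot 0 = 0$)
$\frac{u{\left(s,-30 \right)}}{667} + \frac{1358}{-2022} = \frac{0 \left(-30\right)}{667} + \frac{1358}{-2022} = 0 \cdot \frac{1}{667} + 1358 \left(- \frac{1}{2022}\right) = 0 - \frac{679}{1011} = - \frac{679}{1011}$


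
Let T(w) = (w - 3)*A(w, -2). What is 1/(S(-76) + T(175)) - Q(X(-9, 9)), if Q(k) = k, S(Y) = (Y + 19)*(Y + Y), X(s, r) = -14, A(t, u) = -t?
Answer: 300103/21436 ≈ 14.000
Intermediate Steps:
S(Y) = 2*Y*(19 + Y) (S(Y) = (19 + Y)*(2*Y) = 2*Y*(19 + Y))
T(w) = -w*(-3 + w) (T(w) = (w - 3)*(-w) = (-3 + w)*(-w) = -w*(-3 + w))
1/(S(-76) + T(175)) - Q(X(-9, 9)) = 1/(2*(-76)*(19 - 76) + 175*(3 - 1*175)) - 1*(-14) = 1/(2*(-76)*(-57) + 175*(3 - 175)) + 14 = 1/(8664 + 175*(-172)) + 14 = 1/(8664 - 30100) + 14 = 1/(-21436) + 14 = -1/21436 + 14 = 300103/21436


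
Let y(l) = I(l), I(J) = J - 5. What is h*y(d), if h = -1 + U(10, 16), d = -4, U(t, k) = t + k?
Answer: -225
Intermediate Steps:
U(t, k) = k + t
I(J) = -5 + J
y(l) = -5 + l
h = 25 (h = -1 + (16 + 10) = -1 + 26 = 25)
h*y(d) = 25*(-5 - 4) = 25*(-9) = -225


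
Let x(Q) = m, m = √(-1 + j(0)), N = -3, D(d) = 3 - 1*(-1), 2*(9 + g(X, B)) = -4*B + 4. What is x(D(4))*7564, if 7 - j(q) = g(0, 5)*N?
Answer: 22692*I*√5 ≈ 50741.0*I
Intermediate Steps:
g(X, B) = -7 - 2*B (g(X, B) = -9 + (-4*B + 4)/2 = -9 + (4 - 4*B)/2 = -9 + (2 - 2*B) = -7 - 2*B)
D(d) = 4 (D(d) = 3 + 1 = 4)
j(q) = -44 (j(q) = 7 - (-7 - 2*5)*(-3) = 7 - (-7 - 10)*(-3) = 7 - (-17)*(-3) = 7 - 1*51 = 7 - 51 = -44)
m = 3*I*√5 (m = √(-1 - 44) = √(-45) = 3*I*√5 ≈ 6.7082*I)
x(Q) = 3*I*√5
x(D(4))*7564 = (3*I*√5)*7564 = 22692*I*√5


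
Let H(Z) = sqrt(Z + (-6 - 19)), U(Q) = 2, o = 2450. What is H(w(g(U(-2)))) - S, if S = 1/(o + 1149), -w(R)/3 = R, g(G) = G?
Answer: -1/3599 + I*sqrt(31) ≈ -0.00027785 + 5.5678*I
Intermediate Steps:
w(R) = -3*R
H(Z) = sqrt(-25 + Z) (H(Z) = sqrt(Z - 25) = sqrt(-25 + Z))
S = 1/3599 (S = 1/(2450 + 1149) = 1/3599 ≈ 0.00027785)
H(w(g(U(-2)))) - S = sqrt(-25 - 3*2) - 1*1/3599 = sqrt(-25 - 6) - 1/3599 = sqrt(-31) - 1/3599 = I*sqrt(31) - 1/3599 = -1/3599 + I*sqrt(31)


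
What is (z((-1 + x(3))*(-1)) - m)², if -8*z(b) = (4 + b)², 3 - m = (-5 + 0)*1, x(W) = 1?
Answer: 100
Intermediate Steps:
m = 8 (m = 3 - (-5 + 0) = 3 - (-5) = 3 - 1*(-5) = 3 + 5 = 8)
z(b) = -(4 + b)²/8
(z((-1 + x(3))*(-1)) - m)² = (-(4 + (-1 + 1)*(-1))²/8 - 1*8)² = (-(4 + 0*(-1))²/8 - 8)² = (-(4 + 0)²/8 - 8)² = (-⅛*4² - 8)² = (-⅛*16 - 8)² = (-2 - 8)² = (-10)² = 100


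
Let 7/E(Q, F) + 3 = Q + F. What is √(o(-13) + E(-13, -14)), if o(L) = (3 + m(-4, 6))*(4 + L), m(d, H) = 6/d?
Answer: I*√3090/15 ≈ 3.7059*I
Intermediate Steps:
E(Q, F) = 7/(-3 + F + Q) (E(Q, F) = 7/(-3 + (Q + F)) = 7/(-3 + (F + Q)) = 7/(-3 + F + Q))
o(L) = 6 + 3*L/2 (o(L) = (3 + 6/(-4))*(4 + L) = (3 + 6*(-¼))*(4 + L) = (3 - 3/2)*(4 + L) = 3*(4 + L)/2 = 6 + 3*L/2)
√(o(-13) + E(-13, -14)) = √((6 + (3/2)*(-13)) + 7/(-3 - 14 - 13)) = √((6 - 39/2) + 7/(-30)) = √(-27/2 + 7*(-1/30)) = √(-27/2 - 7/30) = √(-206/15) = I*√3090/15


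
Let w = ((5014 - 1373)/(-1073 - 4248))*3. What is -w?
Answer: 10923/5321 ≈ 2.0528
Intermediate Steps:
w = -10923/5321 (w = (3641/(-5321))*3 = (3641*(-1/5321))*3 = -3641/5321*3 = -10923/5321 ≈ -2.0528)
-w = -1*(-10923/5321) = 10923/5321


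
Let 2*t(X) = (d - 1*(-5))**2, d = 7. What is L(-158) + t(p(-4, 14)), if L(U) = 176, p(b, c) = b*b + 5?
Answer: 248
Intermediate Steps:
p(b, c) = 5 + b**2 (p(b, c) = b**2 + 5 = 5 + b**2)
t(X) = 72 (t(X) = (7 - 1*(-5))**2/2 = (7 + 5)**2/2 = (1/2)*12**2 = (1/2)*144 = 72)
L(-158) + t(p(-4, 14)) = 176 + 72 = 248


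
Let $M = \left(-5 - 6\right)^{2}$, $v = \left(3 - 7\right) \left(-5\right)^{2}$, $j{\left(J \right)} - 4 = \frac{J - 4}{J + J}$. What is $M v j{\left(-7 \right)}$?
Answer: $- \frac{405350}{7} \approx -57907.0$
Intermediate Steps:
$j{\left(J \right)} = 4 + \frac{-4 + J}{2 J}$ ($j{\left(J \right)} = 4 + \frac{J - 4}{J + J} = 4 + \frac{-4 + J}{2 J}$)
$v = -100$ ($v = \left(-4\right) 25 = -100$)
$M = 121$ ($M = \left(-11\right)^{2} = 121$)
$M v j{\left(-7 \right)} = 121 \left(-100\right) \left(\frac{9}{2} - \frac{2}{-7}\right) = - 12100 \left(\frac{9}{2} - - \frac{2}{7}\right) = - 12100 \left(\frac{9}{2} + \frac{2}{7}\right) = \left(-12100\right) \frac{67}{14} = - \frac{405350}{7}$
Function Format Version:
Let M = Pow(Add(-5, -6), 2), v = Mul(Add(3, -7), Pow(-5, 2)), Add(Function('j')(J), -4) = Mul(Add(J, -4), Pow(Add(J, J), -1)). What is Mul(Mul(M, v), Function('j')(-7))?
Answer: Rational(-405350, 7) ≈ -57907.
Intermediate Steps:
Function('j')(J) = Add(4, Mul(Rational(1, 2), Pow(J, -1), Add(-4, J))) (Function('j')(J) = Add(4, Mul(Add(J, -4), Pow(Add(J, J), -1))) = Add(4, Mul(Add(-4, J), Pow(Mul(2, J), -1))) = Add(4, Mul(Add(-4, J), Mul(Rational(1, 2), Pow(J, -1)))) = Add(4, Mul(Rational(1, 2), Pow(J, -1), Add(-4, J))))
v = -100 (v = Mul(-4, 25) = -100)
M = 121 (M = Pow(-11, 2) = 121)
Mul(Mul(M, v), Function('j')(-7)) = Mul(Mul(121, -100), Add(Rational(9, 2), Mul(-2, Pow(-7, -1)))) = Mul(-12100, Add(Rational(9, 2), Mul(-2, Rational(-1, 7)))) = Mul(-12100, Add(Rational(9, 2), Rational(2, 7))) = Mul(-12100, Rational(67, 14)) = Rational(-405350, 7)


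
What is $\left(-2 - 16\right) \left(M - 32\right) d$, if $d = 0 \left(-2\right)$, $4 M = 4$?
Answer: $0$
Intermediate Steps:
$M = 1$ ($M = \frac{1}{4} \cdot 4 = 1$)
$d = 0$
$\left(-2 - 16\right) \left(M - 32\right) d = \left(-2 - 16\right) \left(1 - 32\right) 0 = \left(-2 - 16\right) \left(\left(-31\right) 0\right) = \left(-18\right) 0 = 0$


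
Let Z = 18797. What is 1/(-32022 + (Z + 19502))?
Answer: 1/6277 ≈ 0.00015931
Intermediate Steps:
1/(-32022 + (Z + 19502)) = 1/(-32022 + (18797 + 19502)) = 1/(-32022 + 38299) = 1/6277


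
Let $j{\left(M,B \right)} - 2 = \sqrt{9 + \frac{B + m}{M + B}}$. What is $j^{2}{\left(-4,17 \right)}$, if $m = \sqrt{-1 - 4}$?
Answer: $\frac{\left(26 + \sqrt{13} \sqrt{134 + i \sqrt{5}}\right)^{2}}{169} \approx 27.15 + 0.27915 i$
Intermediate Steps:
$m = i \sqrt{5}$ ($m = \sqrt{-5} = i \sqrt{5} \approx 2.2361 i$)
$j{\left(M,B \right)} = 2 + \sqrt{9 + \frac{B + i \sqrt{5}}{B + M}}$ ($j{\left(M,B \right)} = 2 + \sqrt{9 + \frac{B + i \sqrt{5}}{M + B}} = 2 + \sqrt{9 + \frac{B + i \sqrt{5}}{B + M}}$)
$j^{2}{\left(-4,17 \right)} = \left(2 + \sqrt{\frac{9 \left(-4\right) + 10 \cdot 17 + i \sqrt{5}}{17 - 4}}\right)^{2} = \left(2 + \sqrt{\frac{-36 + 170 + i \sqrt{5}}{13}}\right)^{2} = \left(2 + \sqrt{\frac{134 + i \sqrt{5}}{13}}\right)^{2} = \left(2 + \sqrt{\frac{134}{13} + \frac{i \sqrt{5}}{13}}\right)^{2}$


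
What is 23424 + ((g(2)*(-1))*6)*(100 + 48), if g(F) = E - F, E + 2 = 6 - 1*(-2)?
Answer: 19872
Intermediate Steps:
E = 6 (E = -2 + (6 - 1*(-2)) = -2 + (6 + 2) = -2 + 8 = 6)
g(F) = 6 - F
23424 + ((g(2)*(-1))*6)*(100 + 48) = 23424 + (((6 - 1*2)*(-1))*6)*(100 + 48) = 23424 + (((6 - 2)*(-1))*6)*148 = 23424 + ((4*(-1))*6)*148 = 23424 - 4*6*148 = 23424 - 24*148 = 23424 - 3552 = 19872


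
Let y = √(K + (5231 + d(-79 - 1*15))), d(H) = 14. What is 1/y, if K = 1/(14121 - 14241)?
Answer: 2*√18881970/629399 ≈ 0.013808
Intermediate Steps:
K = -1/120 (K = 1/(-120) = -1/120 ≈ -0.0083333)
y = √18881970/60 (y = √(-1/120 + (5231 + 14)) = √(-1/120 + 5245) = √(629399/120) = √18881970/60 ≈ 72.422)
1/y = 1/(√18881970/60) = 2*√18881970/629399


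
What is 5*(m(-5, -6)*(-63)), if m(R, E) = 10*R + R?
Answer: 17325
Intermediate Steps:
m(R, E) = 11*R
5*(m(-5, -6)*(-63)) = 5*((11*(-5))*(-63)) = 5*(-55*(-63)) = 5*3465 = 17325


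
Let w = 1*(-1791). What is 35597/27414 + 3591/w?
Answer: -3854383/5455386 ≈ -0.70653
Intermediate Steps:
w = -1791
35597/27414 + 3591/w = 35597/27414 + 3591/(-1791) = 35597*(1/27414) + 3591*(-1/1791) = 35597/27414 - 399/199 = -3854383/5455386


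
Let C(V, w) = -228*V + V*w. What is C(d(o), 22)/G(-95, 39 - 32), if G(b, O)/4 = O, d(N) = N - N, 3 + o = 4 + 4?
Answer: 0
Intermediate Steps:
o = 5 (o = -3 + (4 + 4) = -3 + 8 = 5)
d(N) = 0
G(b, O) = 4*O
C(d(o), 22)/G(-95, 39 - 32) = (0*(-228 + 22))/((4*(39 - 32))) = (0*(-206))/((4*7)) = 0/28 = 0*(1/28) = 0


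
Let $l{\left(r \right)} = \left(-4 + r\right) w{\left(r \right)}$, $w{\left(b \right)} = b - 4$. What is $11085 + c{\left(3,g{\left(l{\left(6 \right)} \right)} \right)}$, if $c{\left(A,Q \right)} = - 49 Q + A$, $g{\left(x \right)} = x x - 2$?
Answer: $10402$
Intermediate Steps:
$w{\left(b \right)} = -4 + b$
$l{\left(r \right)} = \left(-4 + r\right)^{2}$ ($l{\left(r \right)} = \left(-4 + r\right) \left(-4 + r\right) = \left(-4 + r\right)^{2}$)
$g{\left(x \right)} = -2 + x^{2}$ ($g{\left(x \right)} = x^{2} - 2 = -2 + x^{2}$)
$c{\left(A,Q \right)} = A - 49 Q$
$11085 + c{\left(3,g{\left(l{\left(6 \right)} \right)} \right)} = 11085 + \left(3 - 49 \left(-2 + \left(\left(-4 + 6\right)^{2}\right)^{2}\right)\right) = 11085 + \left(3 - 49 \left(-2 + \left(2^{2}\right)^{2}\right)\right) = 11085 + \left(3 - 49 \left(-2 + 4^{2}\right)\right) = 11085 + \left(3 - 49 \left(-2 + 16\right)\right) = 11085 + \left(3 - 686\right) = 11085 - 683 = 10402$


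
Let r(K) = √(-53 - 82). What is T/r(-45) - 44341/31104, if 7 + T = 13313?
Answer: -44341/31104 - 13306*I*√15/45 ≈ -1.4256 - 1145.2*I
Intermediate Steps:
T = 13306 (T = -7 + 13313 = 13306)
r(K) = 3*I*√15 (r(K) = √(-135) = 3*I*√15)
T/r(-45) - 44341/31104 = 13306/((3*I*√15)) - 44341/31104 = 13306*(-I*√15/45) - 44341*1/31104 = -13306*I*√15/45 - 44341/31104 = -44341/31104 - 13306*I*√15/45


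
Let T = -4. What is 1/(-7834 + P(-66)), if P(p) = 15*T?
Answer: -1/7894 ≈ -0.00012668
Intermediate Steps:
P(p) = -60 (P(p) = 15*(-4) = -60)
1/(-7834 + P(-66)) = 1/(-7834 - 60) = 1/(-7894) = -1/7894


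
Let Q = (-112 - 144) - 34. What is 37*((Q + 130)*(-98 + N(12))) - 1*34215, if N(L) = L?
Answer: 474905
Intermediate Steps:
Q = -290 (Q = -256 - 34 = -290)
37*((Q + 130)*(-98 + N(12))) - 1*34215 = 37*((-290 + 130)*(-98 + 12)) - 1*34215 = 37*(-160*(-86)) - 34215 = 37*13760 - 34215 = 509120 - 34215 = 474905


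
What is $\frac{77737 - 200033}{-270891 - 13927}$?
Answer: $\frac{61148}{142409} \approx 0.42938$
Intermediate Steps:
$\frac{77737 - 200033}{-270891 - 13927} = \frac{77737 - 200033}{-284818} = \left(77737 - 200033\right) \left(- \frac{1}{284818}\right) = \left(-122296\right) \left(- \frac{1}{284818}\right) = \frac{61148}{142409}$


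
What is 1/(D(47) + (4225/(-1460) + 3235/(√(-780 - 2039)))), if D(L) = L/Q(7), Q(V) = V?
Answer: 44995739124/43894944251539 + 13515622960*I*√2819/43894944251539 ≈ 0.0010251 + 0.016348*I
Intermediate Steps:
D(L) = L/7
1/(D(47) + (4225/(-1460) + 3235/(√(-780 - 2039)))) = 1/((⅐)*47 + (4225/(-1460) + 3235/(√(-780 - 2039)))) = 1/(47/7 + (4225*(-1/1460) + 3235/(√(-2819)))) = 1/(47/7 + (-845/292 + 3235/((I*√2819)))) = 1/(47/7 + (-845/292 + 3235*(-I*√2819/2819))) = 1/(47/7 + (-845/292 - 3235*I*√2819/2819)) = 1/(7809/2044 - 3235*I*√2819/2819)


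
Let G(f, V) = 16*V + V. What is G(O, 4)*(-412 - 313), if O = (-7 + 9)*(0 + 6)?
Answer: -49300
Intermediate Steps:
O = 12 (O = 2*6 = 12)
G(f, V) = 17*V
G(O, 4)*(-412 - 313) = (17*4)*(-412 - 313) = 68*(-725) = -49300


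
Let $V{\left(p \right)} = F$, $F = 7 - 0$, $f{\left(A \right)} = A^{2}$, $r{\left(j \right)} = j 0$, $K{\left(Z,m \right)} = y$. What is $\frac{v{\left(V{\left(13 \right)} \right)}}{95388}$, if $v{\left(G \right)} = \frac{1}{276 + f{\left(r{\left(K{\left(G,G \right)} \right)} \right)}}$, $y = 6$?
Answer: $\frac{1}{26327088} \approx 3.7984 \cdot 10^{-8}$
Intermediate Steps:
$K{\left(Z,m \right)} = 6$
$r{\left(j \right)} = 0$
$F = 7$ ($F = 7 + 0 = 7$)
$V{\left(p \right)} = 7$
$v{\left(G \right)} = \frac{1}{276}$ ($v{\left(G \right)} = \frac{1}{276 + 0^{2}} = \frac{1}{276 + 0} = \frac{1}{276}$)
$\frac{v{\left(V{\left(13 \right)} \right)}}{95388} = \frac{1}{276 \cdot 95388} = \frac{1}{276} \cdot \frac{1}{95388} = \frac{1}{26327088}$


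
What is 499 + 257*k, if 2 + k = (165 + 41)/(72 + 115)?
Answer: 50137/187 ≈ 268.11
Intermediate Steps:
k = -168/187 (k = -2 + (165 + 41)/(72 + 115) = -2 + 206/187 = -168/187 ≈ -0.89840)
499 + 257*k = 499 + 257*(-168/187) = 499 - 43176/187 = 50137/187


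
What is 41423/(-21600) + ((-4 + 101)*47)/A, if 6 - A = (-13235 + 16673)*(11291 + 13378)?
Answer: -73193054441/38165407200 ≈ -1.9178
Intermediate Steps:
A = -84812016 (A = 6 - (-13235 + 16673)*(11291 + 13378) = 6 - 3438*24669 = 6 - 1*84812022 = 6 - 84812022 = -84812016)
41423/(-21600) + ((-4 + 101)*47)/A = 41423/(-21600) + ((-4 + 101)*47)/(-84812016) = 41423*(-1/21600) + (97*47)*(-1/84812016) = -41423/21600 + 4559*(-1/84812016) = -41423/21600 - 4559/84812016 = -73193054441/38165407200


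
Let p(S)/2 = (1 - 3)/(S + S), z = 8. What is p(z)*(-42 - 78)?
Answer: 30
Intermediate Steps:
p(S) = -2/S (p(S) = 2*((1 - 3)/(S + S)) = 2*(-2*1/(2*S)) = 2*(-1/S) = -2/S)
p(z)*(-42 - 78) = (-2/8)*(-42 - 78) = -2*⅛*(-120) = -¼*(-120) = 30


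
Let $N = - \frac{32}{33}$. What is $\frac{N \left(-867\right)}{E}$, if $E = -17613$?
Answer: $- \frac{9248}{193743} \approx -0.047733$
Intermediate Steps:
$N = - \frac{32}{33}$ ($N = \left(-32\right) \frac{1}{33} = - \frac{32}{33} \approx -0.9697$)
$\frac{N \left(-867\right)}{E} = \frac{\left(- \frac{32}{33}\right) \left(-867\right)}{-17613} = \frac{9248}{11} \left(- \frac{1}{17613}\right) = - \frac{9248}{193743}$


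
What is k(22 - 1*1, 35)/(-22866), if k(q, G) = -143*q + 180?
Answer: 941/7622 ≈ 0.12346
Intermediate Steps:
k(q, G) = 180 - 143*q
k(22 - 1*1, 35)/(-22866) = (180 - 143*(22 - 1*1))/(-22866) = (180 - 143*(22 - 1))*(-1/22866) = (180 - 143*21)*(-1/22866) = (180 - 3003)*(-1/22866) = -2823*(-1/22866) = 941/7622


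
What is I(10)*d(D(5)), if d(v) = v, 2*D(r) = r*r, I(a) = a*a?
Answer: 1250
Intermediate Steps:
I(a) = a**2
D(r) = r**2/2 (D(r) = (r*r)/2 = r**2/2)
I(10)*d(D(5)) = 10**2*((1/2)*5**2) = 100*((1/2)*25) = 100*(25/2) = 1250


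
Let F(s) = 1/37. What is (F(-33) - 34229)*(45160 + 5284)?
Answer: -63885913568/37 ≈ -1.7266e+9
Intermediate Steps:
F(s) = 1/37
(F(-33) - 34229)*(45160 + 5284) = (1/37 - 34229)*(45160 + 5284) = -1266472/37*50444 = -63885913568/37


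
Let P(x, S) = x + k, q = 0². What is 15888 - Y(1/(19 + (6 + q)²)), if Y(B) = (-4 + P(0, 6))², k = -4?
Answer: 15824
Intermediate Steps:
q = 0
P(x, S) = -4 + x (P(x, S) = x - 4 = -4 + x)
Y(B) = 64 (Y(B) = (-4 + (-4 + 0))² = (-4 - 4)² = (-8)² = 64)
15888 - Y(1/(19 + (6 + q)²)) = 15888 - 1*64 = 15888 - 64 = 15824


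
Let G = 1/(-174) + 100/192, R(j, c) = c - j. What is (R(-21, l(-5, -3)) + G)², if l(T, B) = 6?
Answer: 162996289/215296 ≈ 757.08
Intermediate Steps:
G = 239/464 (G = 1*(-1/174) + 100*(1/192) = -1/174 + 25/48 = 239/464 ≈ 0.51509)
(R(-21, l(-5, -3)) + G)² = ((6 - 1*(-21)) + 239/464)² = ((6 + 21) + 239/464)² = (27 + 239/464)² = (12767/464)² = 162996289/215296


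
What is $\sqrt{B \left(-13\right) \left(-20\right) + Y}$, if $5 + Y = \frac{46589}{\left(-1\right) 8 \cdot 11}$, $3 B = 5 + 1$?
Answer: $\frac{3 i \sqrt{3102}}{44} \approx 3.7974 i$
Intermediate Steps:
$B = 2$ ($B = \frac{5 + 1}{3} = \frac{1}{3} \cdot 6 = 2$)
$Y = - \frac{47029}{88}$ ($Y = -5 + \frac{46589}{\left(-1\right) 8 \cdot 11} = -5 + \frac{46589}{\left(-8\right) 11} = -5 + \frac{46589}{-88} = -5 + 46589 \left(- \frac{1}{88}\right) = -5 - \frac{46589}{88} = - \frac{47029}{88} \approx -534.42$)
$\sqrt{B \left(-13\right) \left(-20\right) + Y} = \sqrt{2 \left(-13\right) \left(-20\right) - \frac{47029}{88}} = \sqrt{\left(-26\right) \left(-20\right) - \frac{47029}{88}} = \sqrt{520 - \frac{47029}{88}} = \sqrt{- \frac{1269}{88}} = \frac{3 i \sqrt{3102}}{44}$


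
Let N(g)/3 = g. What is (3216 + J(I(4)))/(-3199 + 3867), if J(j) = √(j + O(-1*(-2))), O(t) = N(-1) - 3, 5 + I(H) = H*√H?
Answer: 804/167 + I*√3/668 ≈ 4.8144 + 0.0025929*I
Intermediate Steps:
N(g) = 3*g
I(H) = -5 + H^(3/2) (I(H) = -5 + H*√H = -5 + H^(3/2))
O(t) = -6 (O(t) = 3*(-1) - 3 = -3 - 3 = -6)
J(j) = √(-6 + j) (J(j) = √(j - 6) = √(-6 + j))
(3216 + J(I(4)))/(-3199 + 3867) = (3216 + √(-6 + (-5 + 4^(3/2))))/(-3199 + 3867) = (3216 + √(-6 + (-5 + 8)))/668 = (3216 + √(-6 + 3))*(1/668) = (3216 + √(-3))*(1/668) = (3216 + I*√3)*(1/668) = 804/167 + I*√3/668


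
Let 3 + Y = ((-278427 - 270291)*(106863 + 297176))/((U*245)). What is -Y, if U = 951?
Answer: 73901390329/77665 ≈ 9.5154e+5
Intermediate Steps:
Y = -73901390329/77665 (Y = -3 + ((-278427 - 270291)*(106863 + 297176))/((951*245)) = -3 - 548718*404039/232995 = -3 - 221703472002*1/232995 = -3 - 73901157334/77665 = -73901390329/77665 ≈ -9.5154e+5)
-Y = -1*(-73901390329/77665) = 73901390329/77665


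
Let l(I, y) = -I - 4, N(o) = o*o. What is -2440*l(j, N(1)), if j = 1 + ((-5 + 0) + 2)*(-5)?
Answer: 48800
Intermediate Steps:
N(o) = o**2
j = 16 (j = 1 + (-5 + 2)*(-5) = 1 - 3*(-5) = 1 + 15 = 16)
l(I, y) = -4 - I
-2440*l(j, N(1)) = -2440*(-4 - 1*16) = -2440*(-4 - 16) = -2440*(-20) = 48800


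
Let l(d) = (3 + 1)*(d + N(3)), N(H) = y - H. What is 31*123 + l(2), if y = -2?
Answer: 3801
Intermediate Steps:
N(H) = -2 - H
l(d) = -20 + 4*d (l(d) = (3 + 1)*(d + (-2 - 1*3)) = 4*(d + (-2 - 3)) = 4*(d - 5) = 4*(-5 + d) = -20 + 4*d)
31*123 + l(2) = 31*123 + (-20 + 4*2) = 3813 + (-20 + 8) = 3813 - 12 = 3801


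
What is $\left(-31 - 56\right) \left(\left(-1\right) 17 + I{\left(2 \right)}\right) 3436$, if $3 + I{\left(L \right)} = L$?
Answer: $5380776$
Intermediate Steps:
$I{\left(L \right)} = -3 + L$
$\left(-31 - 56\right) \left(\left(-1\right) 17 + I{\left(2 \right)}\right) 3436 = \left(-31 - 56\right) \left(\left(-1\right) 17 + \left(-3 + 2\right)\right) 3436 = - 87 \left(-17 - 1\right) 3436 = \left(-87\right) \left(-18\right) 3436 = 1566 \cdot 3436 = 5380776$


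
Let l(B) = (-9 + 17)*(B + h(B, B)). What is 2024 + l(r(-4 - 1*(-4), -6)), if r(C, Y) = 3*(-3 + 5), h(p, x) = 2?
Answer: 2088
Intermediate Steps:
r(C, Y) = 6 (r(C, Y) = 3*2 = 6)
l(B) = 16 + 8*B (l(B) = (-9 + 17)*(B + 2) = 8*(2 + B) = 16 + 8*B)
2024 + l(r(-4 - 1*(-4), -6)) = 2024 + (16 + 8*6) = 2024 + (16 + 48) = 2024 + 64 = 2088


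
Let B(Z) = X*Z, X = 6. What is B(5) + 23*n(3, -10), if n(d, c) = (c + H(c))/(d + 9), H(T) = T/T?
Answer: 51/4 ≈ 12.750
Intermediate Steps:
H(T) = 1
n(d, c) = (1 + c)/(9 + d) (n(d, c) = (c + 1)/(d + 9) = (1 + c)/(9 + d))
B(Z) = 6*Z
B(5) + 23*n(3, -10) = 6*5 + 23*((1 - 10)/(9 + 3)) = 30 + 23*(-9/12) = 30 + 23*((1/12)*(-9)) = 30 + 23*(-¾) = 30 - 69/4 = 51/4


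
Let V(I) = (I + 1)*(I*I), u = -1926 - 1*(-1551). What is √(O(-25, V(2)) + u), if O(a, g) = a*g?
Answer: 15*I*√3 ≈ 25.981*I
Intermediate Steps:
u = -375 (u = -1926 + 1551 = -375)
V(I) = I²*(1 + I) (V(I) = (1 + I)*I² = I²*(1 + I))
√(O(-25, V(2)) + u) = √(-25*2²*(1 + 2) - 375) = √(-100*3 - 375) = √(-25*12 - 375) = √(-300 - 375) = √(-675) = 15*I*√3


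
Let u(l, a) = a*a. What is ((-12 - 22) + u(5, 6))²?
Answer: 4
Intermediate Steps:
u(l, a) = a²
((-12 - 22) + u(5, 6))² = ((-12 - 22) + 6²)² = (-34 + 36)² = 2² = 4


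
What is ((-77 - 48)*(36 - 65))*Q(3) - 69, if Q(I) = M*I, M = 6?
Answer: 65181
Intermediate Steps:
Q(I) = 6*I
((-77 - 48)*(36 - 65))*Q(3) - 69 = ((-77 - 48)*(36 - 65))*(6*3) - 69 = -125*(-29)*18 - 69 = 3625*18 - 69 = 65250 - 69 = 65181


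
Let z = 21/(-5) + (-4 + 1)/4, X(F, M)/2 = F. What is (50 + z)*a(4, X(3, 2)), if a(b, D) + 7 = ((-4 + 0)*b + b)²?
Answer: 123437/20 ≈ 6171.9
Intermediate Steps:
X(F, M) = 2*F
a(b, D) = -7 + 9*b² (a(b, D) = -7 + ((-4 + 0)*b + b)² = -7 + (-4*b + b)² = -7 + (-3*b)² = -7 + 9*b²)
z = -99/20 (z = 21*(-⅕) - 3*¼ = -21/5 - ¾ = -99/20 ≈ -4.9500)
(50 + z)*a(4, X(3, 2)) = (50 - 99/20)*(-7 + 9*4²) = 901*(-7 + 9*16)/20 = 901*(-7 + 144)/20 = (901/20)*137 = 123437/20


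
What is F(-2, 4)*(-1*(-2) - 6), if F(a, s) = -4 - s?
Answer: 32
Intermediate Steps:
F(-2, 4)*(-1*(-2) - 6) = (-4 - 1*4)*(-1*(-2) - 6) = (-4 - 4)*(2 - 6) = -8*(-4) = 32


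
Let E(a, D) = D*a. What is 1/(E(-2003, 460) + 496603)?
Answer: -1/424777 ≈ -2.3542e-6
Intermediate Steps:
1/(E(-2003, 460) + 496603) = 1/(460*(-2003) + 496603) = 1/(-921380 + 496603) = 1/(-424777) = -1/424777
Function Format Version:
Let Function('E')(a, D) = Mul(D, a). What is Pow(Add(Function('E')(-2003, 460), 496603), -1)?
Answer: Rational(-1, 424777) ≈ -2.3542e-6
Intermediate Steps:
Pow(Add(Function('E')(-2003, 460), 496603), -1) = Pow(Add(Mul(460, -2003), 496603), -1) = Pow(Add(-921380, 496603), -1) = Pow(-424777, -1) = Rational(-1, 424777)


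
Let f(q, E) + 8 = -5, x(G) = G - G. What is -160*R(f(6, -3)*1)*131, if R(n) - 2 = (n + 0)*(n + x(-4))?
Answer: -3584160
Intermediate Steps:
x(G) = 0
f(q, E) = -13 (f(q, E) = -8 - 5 = -13)
R(n) = 2 + n² (R(n) = 2 + (n + 0)*(n + 0) = 2 + n*n = 2 + n²)
-160*R(f(6, -3)*1)*131 = -160*(2 + (-13*1)²)*131 = -160*(2 + (-13)²)*131 = -160*(2 + 169)*131 = -160*171*131 = -27360*131 = -3584160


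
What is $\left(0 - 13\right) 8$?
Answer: $-104$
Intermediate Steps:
$\left(0 - 13\right) 8 = \left(-13\right) 8 = -104$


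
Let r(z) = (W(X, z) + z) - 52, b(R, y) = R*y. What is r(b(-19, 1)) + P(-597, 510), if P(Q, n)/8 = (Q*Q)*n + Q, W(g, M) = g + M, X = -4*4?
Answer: 1454143838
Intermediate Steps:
X = -16
W(g, M) = M + g
P(Q, n) = 8*Q + 8*n*Q² (P(Q, n) = 8*((Q*Q)*n + Q) = 8*(Q²*n + Q) = 8*(n*Q² + Q) = 8*(Q + n*Q²) = 8*Q + 8*n*Q²)
r(z) = -68 + 2*z (r(z) = ((z - 16) + z) - 52 = ((-16 + z) + z) - 52 = (-16 + 2*z) - 52 = -68 + 2*z)
r(b(-19, 1)) + P(-597, 510) = (-68 + 2*(-19*1)) + 8*(-597)*(1 - 597*510) = (-68 + 2*(-19)) + 8*(-597)*(1 - 304470) = (-68 - 38) + 8*(-597)*(-304469) = -106 + 1454143944 = 1454143838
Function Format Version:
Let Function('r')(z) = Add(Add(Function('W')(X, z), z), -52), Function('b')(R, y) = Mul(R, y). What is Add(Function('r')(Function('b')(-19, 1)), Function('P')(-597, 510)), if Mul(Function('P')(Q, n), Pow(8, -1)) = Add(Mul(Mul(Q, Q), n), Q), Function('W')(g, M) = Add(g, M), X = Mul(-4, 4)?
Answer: 1454143838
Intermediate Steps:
X = -16
Function('W')(g, M) = Add(M, g)
Function('P')(Q, n) = Add(Mul(8, Q), Mul(8, n, Pow(Q, 2))) (Function('P')(Q, n) = Mul(8, Add(Mul(Mul(Q, Q), n), Q)) = Mul(8, Add(Mul(Pow(Q, 2), n), Q)) = Mul(8, Add(Mul(n, Pow(Q, 2)), Q)) = Mul(8, Add(Q, Mul(n, Pow(Q, 2)))) = Add(Mul(8, Q), Mul(8, n, Pow(Q, 2))))
Function('r')(z) = Add(-68, Mul(2, z)) (Function('r')(z) = Add(Add(Add(z, -16), z), -52) = Add(Add(Add(-16, z), z), -52) = Add(Add(-16, Mul(2, z)), -52) = Add(-68, Mul(2, z)))
Add(Function('r')(Function('b')(-19, 1)), Function('P')(-597, 510)) = Add(Add(-68, Mul(2, Mul(-19, 1))), Mul(8, -597, Add(1, Mul(-597, 510)))) = Add(Add(-68, Mul(2, -19)), Mul(8, -597, Add(1, -304470))) = Add(Add(-68, -38), Mul(8, -597, -304469)) = Add(-106, 1454143944) = 1454143838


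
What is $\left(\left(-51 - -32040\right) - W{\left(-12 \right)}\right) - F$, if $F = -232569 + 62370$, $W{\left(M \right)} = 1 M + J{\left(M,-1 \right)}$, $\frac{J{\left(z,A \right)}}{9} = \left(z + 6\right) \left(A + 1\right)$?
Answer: $202200$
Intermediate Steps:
$J{\left(z,A \right)} = 9 \left(1 + A\right) \left(6 + z\right)$ ($J{\left(z,A \right)} = 9 \left(z + 6\right) \left(A + 1\right) = 9 \left(6 + z\right) \left(1 + A\right) = 9 \left(1 + A\right) \left(6 + z\right)$)
$W{\left(M \right)} = M$ ($W{\left(M \right)} = 1 M + \left(54 + 9 M + 54 \left(-1\right) + 9 \left(-1\right) M\right) = M + \left(54 + 9 M - 54 - 9 M\right) = M + 0 = M$)
$F = -170199$
$\left(\left(-51 - -32040\right) - W{\left(-12 \right)}\right) - F = \left(\left(-51 - -32040\right) - -12\right) - -170199 = \left(\left(-51 + 32040\right) + 12\right) + 170199 = \left(31989 + 12\right) + 170199 = 32001 + 170199 = 202200$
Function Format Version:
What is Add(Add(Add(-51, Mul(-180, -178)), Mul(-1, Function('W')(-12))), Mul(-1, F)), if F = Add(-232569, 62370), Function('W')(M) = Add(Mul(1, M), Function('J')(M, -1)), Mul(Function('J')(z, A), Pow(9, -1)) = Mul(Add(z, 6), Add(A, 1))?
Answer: 202200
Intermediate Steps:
Function('J')(z, A) = Mul(9, Add(1, A), Add(6, z)) (Function('J')(z, A) = Mul(9, Mul(Add(z, 6), Add(A, 1))) = Mul(9, Mul(Add(6, z), Add(1, A))) = Mul(9, Mul(Add(1, A), Add(6, z))) = Mul(9, Add(1, A), Add(6, z)))
Function('W')(M) = M (Function('W')(M) = Add(Mul(1, M), Add(54, Mul(9, M), Mul(54, -1), Mul(9, -1, M))) = Add(M, Add(54, Mul(9, M), -54, Mul(-9, M))) = Add(M, 0) = M)
F = -170199
Add(Add(Add(-51, Mul(-180, -178)), Mul(-1, Function('W')(-12))), Mul(-1, F)) = Add(Add(Add(-51, Mul(-180, -178)), Mul(-1, -12)), Mul(-1, -170199)) = Add(Add(Add(-51, 32040), 12), 170199) = Add(Add(31989, 12), 170199) = Add(32001, 170199) = 202200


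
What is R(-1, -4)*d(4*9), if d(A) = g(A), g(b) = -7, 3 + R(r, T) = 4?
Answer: -7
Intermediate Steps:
R(r, T) = 1 (R(r, T) = -3 + 4 = 1)
d(A) = -7
R(-1, -4)*d(4*9) = 1*(-7) = -7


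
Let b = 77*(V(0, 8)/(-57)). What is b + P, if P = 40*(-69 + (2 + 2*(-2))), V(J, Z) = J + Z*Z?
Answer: -166808/57 ≈ -2926.5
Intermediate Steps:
V(J, Z) = J + Z**2
P = -2840 (P = 40*(-69 + (2 - 4)) = 40*(-69 - 2) = 40*(-71) = -2840)
b = -4928/57 (b = 77*((0 + 8**2)/(-57)) = 77*((0 + 64)*(-1/57)) = 77*(64*(-1/57)) = 77*(-64/57) = -4928/57 ≈ -86.456)
b + P = -4928/57 - 2840 = -166808/57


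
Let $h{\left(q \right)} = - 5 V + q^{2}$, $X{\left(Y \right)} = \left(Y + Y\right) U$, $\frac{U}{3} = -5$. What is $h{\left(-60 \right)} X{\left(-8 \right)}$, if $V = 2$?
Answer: $861600$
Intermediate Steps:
$U = -15$ ($U = 3 \left(-5\right) = -15$)
$X{\left(Y \right)} = - 30 Y$ ($X{\left(Y \right)} = \left(Y + Y\right) \left(-15\right) = 2 Y \left(-15\right) = - 30 Y$)
$h{\left(q \right)} = -10 + q^{2}$ ($h{\left(q \right)} = \left(-5\right) 2 + q^{2} = -10 + q^{2}$)
$h{\left(-60 \right)} X{\left(-8 \right)} = \left(-10 + \left(-60\right)^{2}\right) \left(\left(-30\right) \left(-8\right)\right) = \left(-10 + 3600\right) 240 = 3590 \cdot 240 = 861600$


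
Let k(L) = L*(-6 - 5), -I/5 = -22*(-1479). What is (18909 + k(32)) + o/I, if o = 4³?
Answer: 1509519133/81345 ≈ 18557.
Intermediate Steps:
o = 64
I = -162690 (I = -(-110)*(-1479) = -5*32538 = -162690)
k(L) = -11*L (k(L) = L*(-11) = -11*L)
(18909 + k(32)) + o/I = (18909 - 11*32) + 64/(-162690) = (18909 - 352) + 64*(-1/162690) = 18557 - 32/81345 = 1509519133/81345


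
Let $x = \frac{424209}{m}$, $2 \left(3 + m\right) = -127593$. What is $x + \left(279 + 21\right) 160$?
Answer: $\frac{2041301194}{42533} \approx 47993.0$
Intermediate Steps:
$m = - \frac{127599}{2}$ ($m = -3 + \frac{1}{2} \left(-127593\right) = -3 - \frac{127593}{2} = - \frac{127599}{2} \approx -63800.0$)
$x = - \frac{282806}{42533}$ ($x = \frac{424209}{- \frac{127599}{2}} = 424209 \left(- \frac{2}{127599}\right) = - \frac{282806}{42533} \approx -6.6491$)
$x + \left(279 + 21\right) 160 = - \frac{282806}{42533} + \left(279 + 21\right) 160 = - \frac{282806}{42533} + 300 \cdot 160 = - \frac{282806}{42533} + 48000 = \frac{2041301194}{42533}$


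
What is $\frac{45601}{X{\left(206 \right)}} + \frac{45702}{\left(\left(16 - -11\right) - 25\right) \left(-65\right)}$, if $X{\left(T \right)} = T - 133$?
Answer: $\frac{1295942}{4745} \approx 273.12$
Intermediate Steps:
$X{\left(T \right)} = -133 + T$
$\frac{45601}{X{\left(206 \right)}} + \frac{45702}{\left(\left(16 - -11\right) - 25\right) \left(-65\right)} = \frac{45601}{-133 + 206} + \frac{45702}{\left(\left(16 - -11\right) - 25\right) \left(-65\right)} = \frac{45601}{73} + \frac{45702}{\left(\left(16 + 11\right) - 25\right) \left(-65\right)} = 45601 \cdot \frac{1}{73} + \frac{45702}{\left(27 - 25\right) \left(-65\right)} = \frac{45601}{73} + \frac{45702}{2 \left(-65\right)} = \frac{45601}{73} + \frac{45702}{-130} = \frac{45601}{73} + 45702 \left(- \frac{1}{130}\right) = \frac{45601}{73} - \frac{22851}{65} = \frac{1295942}{4745}$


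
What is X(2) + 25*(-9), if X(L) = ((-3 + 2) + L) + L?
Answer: -222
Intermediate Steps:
X(L) = -1 + 2*L (X(L) = (-1 + L) + L = -1 + 2*L)
X(2) + 25*(-9) = (-1 + 2*2) + 25*(-9) = (-1 + 4) - 225 = 3 - 225 = -222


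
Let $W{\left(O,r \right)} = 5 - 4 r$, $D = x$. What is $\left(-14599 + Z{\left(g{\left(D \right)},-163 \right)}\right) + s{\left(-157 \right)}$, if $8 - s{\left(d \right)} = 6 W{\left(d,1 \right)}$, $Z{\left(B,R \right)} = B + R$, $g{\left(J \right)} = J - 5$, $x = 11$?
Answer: $-14754$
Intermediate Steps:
$D = 11$
$g{\left(J \right)} = -5 + J$ ($g{\left(J \right)} = J - 5 = -5 + J$)
$s{\left(d \right)} = 2$ ($s{\left(d \right)} = 8 - 6 \left(5 - 4\right) = 8 - 6 \cdot 1 = 8 - 6 = 2$)
$\left(-14599 + Z{\left(g{\left(D \right)},-163 \right)}\right) + s{\left(-157 \right)} = \left(-14599 + \left(\left(-5 + 11\right) - 163\right)\right) + 2 = \left(-14599 + \left(6 - 163\right)\right) + 2 = \left(-14599 - 157\right) + 2 = -14756 + 2 = -14754$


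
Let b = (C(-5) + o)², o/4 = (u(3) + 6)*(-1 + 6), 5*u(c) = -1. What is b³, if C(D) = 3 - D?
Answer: 3635215077376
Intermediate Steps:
u(c) = -⅕ (u(c) = (⅕)*(-1) = -⅕)
o = 116 (o = 4*((-⅕ + 6)*(-1 + 6)) = 4*((29/5)*5) = 4*29 = 116)
b = 15376 (b = ((3 - 1*(-5)) + 116)² = ((3 + 5) + 116)² = (8 + 116)² = 124² = 15376)
b³ = 15376³ = 3635215077376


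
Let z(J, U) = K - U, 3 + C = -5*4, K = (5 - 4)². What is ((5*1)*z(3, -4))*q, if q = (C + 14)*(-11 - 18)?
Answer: 6525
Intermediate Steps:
K = 1 (K = 1² = 1)
C = -23 (C = -3 - 5*4 = -3 - 20 = -23)
z(J, U) = 1 - U
q = 261 (q = (-23 + 14)*(-11 - 18) = -9*(-29) = 261)
((5*1)*z(3, -4))*q = ((5*1)*(1 - 1*(-4)))*261 = (5*(1 + 4))*261 = (5*5)*261 = 25*261 = 6525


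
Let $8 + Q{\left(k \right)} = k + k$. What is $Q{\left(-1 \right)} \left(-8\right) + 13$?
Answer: $93$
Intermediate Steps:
$Q{\left(k \right)} = -8 + 2 k$ ($Q{\left(k \right)} = -8 + \left(k + k\right) = -8 + 2 k$)
$Q{\left(-1 \right)} \left(-8\right) + 13 = \left(-8 + 2 \left(-1\right)\right) \left(-8\right) + 13 = \left(-8 - 2\right) \left(-8\right) + 13 = \left(-10\right) \left(-8\right) + 13 = 80 + 13 = 93$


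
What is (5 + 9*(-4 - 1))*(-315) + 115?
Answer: 12715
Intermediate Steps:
(5 + 9*(-4 - 1))*(-315) + 115 = (5 + 9*(-5))*(-315) + 115 = (5 - 45)*(-315) + 115 = -40*(-315) + 115 = 12600 + 115 = 12715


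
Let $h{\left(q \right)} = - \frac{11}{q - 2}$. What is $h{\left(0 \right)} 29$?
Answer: $\frac{319}{2} \approx 159.5$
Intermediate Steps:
$h{\left(q \right)} = - \frac{11}{-2 + q}$ ($h{\left(q \right)} = - \frac{11}{q - 2} = - \frac{11}{-2 + q}$)
$h{\left(0 \right)} 29 = - \frac{11}{-2 + 0} \cdot 29 = - \frac{11}{-2} \cdot 29 = \left(-11\right) \left(- \frac{1}{2}\right) 29 = \frac{11}{2} \cdot 29 = \frac{319}{2}$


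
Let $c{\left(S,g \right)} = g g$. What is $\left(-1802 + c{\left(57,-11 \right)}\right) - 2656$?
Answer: $-4337$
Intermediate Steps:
$c{\left(S,g \right)} = g^{2}$
$\left(-1802 + c{\left(57,-11 \right)}\right) - 2656 = \left(-1802 + \left(-11\right)^{2}\right) - 2656 = \left(-1802 + 121\right) - 2656 = -1681 - 2656 = -4337$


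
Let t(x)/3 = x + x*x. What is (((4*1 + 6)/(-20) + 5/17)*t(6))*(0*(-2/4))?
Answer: 0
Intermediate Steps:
t(x) = 3*x + 3*x² (t(x) = 3*(x + x*x) = 3*(x + x²) = 3*x + 3*x²)
(((4*1 + 6)/(-20) + 5/17)*t(6))*(0*(-2/4)) = (((4*1 + 6)/(-20) + 5/17)*(3*6*(1 + 6)))*(0*(-2/4)) = (((4 + 6)*(-1/20) + 5*(1/17))*(3*6*7))*(0*(-2*¼)) = ((10*(-1/20) + 5/17)*126)*(0*(-½)) = ((-½ + 5/17)*126)*0 = -7/34*126*0 = -441/17*0 = 0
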